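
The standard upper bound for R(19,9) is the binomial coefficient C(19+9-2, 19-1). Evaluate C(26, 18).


R(19,9) <= C(19+9-2, 19-1) = C(26, 18)
C(26, 18) = 26! / (18! * 8!)
= 1562275

1562275


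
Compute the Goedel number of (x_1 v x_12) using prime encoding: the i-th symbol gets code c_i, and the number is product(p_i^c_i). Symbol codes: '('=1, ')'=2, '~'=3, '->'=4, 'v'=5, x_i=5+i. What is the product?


Formula: (x_1 v x_12)
Symbol codes: [1, 6, 5, 17, 2]
Primes: [2, 3, 5, 7, 11]
p_1^1 = 2^1 = 2
p_2^6 = 3^6 = 729
p_3^5 = 5^5 = 3125
p_4^17 = 7^17 = 232630513987207
p_5^2 = 11^2 = 121
Product = 128250656301859639143750

128250656301859639143750


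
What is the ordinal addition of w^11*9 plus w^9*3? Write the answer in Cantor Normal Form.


Ordinal addition w^11*9 + w^9*3:
Leading exponent of alpha (11) > leading exponent of beta (9).
Since alpha's term has higher exponent than beta's leading term,
the sum is simply alpha followed by beta.
Result = w^11*9 + w^9*3

w^11*9 + w^9*3


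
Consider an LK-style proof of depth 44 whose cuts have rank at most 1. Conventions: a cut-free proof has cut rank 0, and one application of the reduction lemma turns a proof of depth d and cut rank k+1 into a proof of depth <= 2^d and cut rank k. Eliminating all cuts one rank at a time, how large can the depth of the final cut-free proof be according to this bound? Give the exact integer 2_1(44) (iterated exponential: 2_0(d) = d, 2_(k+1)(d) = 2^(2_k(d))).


Each rank reduction sends depth d to at most 2^d; cut rank r needs r reductions.
2_0(44) = 44
2_1(44) = 2^44 = 17592186044416
Cut-free depth bound = 17592186044416

17592186044416


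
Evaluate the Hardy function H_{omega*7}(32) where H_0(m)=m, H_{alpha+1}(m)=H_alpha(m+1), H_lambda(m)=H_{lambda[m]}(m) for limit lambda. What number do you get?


H_{omega*7}(32):
For the Hardy hierarchy, H_{omega*k}(n) = 2^k * n.
2^7 = 128.
128 * 32 = 4096

4096


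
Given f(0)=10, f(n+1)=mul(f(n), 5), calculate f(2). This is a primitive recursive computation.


f(0) = 10
f(1) = mul(f(0), 5) = mul(10, 5) = 50
f(2) = mul(f(1), 5) = mul(50, 5) = 250


250


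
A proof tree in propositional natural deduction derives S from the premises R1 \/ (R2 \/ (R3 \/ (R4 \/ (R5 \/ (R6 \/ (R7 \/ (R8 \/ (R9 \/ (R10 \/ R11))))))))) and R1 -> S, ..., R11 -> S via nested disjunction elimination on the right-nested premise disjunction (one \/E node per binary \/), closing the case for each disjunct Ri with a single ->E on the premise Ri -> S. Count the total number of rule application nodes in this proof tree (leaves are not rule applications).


The premise R1 \/ (R2 \/ (R3 \/ (R4 \/ (R5 \/ (R6 \/ (R7 \/ (R8 \/ (R9 \/ (R10 \/ R11))))))))) contains 11 disjuncts, hence 10 binary \/ connectives.
- Each binary \/ is eliminated once: 10 \/E nodes.
- Each of the 11 cases Ri derives S by one ->E with Ri -> S: 11 ->E nodes.
Total = 10 + 11 = 21

21


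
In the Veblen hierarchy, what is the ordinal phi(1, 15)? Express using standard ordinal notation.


phi(1, 15):
phi(1, beta) = epsilon_beta (the beta-th epsilon number).
phi(1, 15) = epsilon_15

epsilon_15


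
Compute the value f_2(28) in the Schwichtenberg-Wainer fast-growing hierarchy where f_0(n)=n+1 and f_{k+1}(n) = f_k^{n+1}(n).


f_2(28) = f_1^29(28)
f_1(m) = 2m + 1.
Iterating: f_1^k(n) = 2^k*(n+1) - 1.
f_2(28) = 2^29*(28+1) - 1 = 536870912*29 - 1 = 15569256447

15569256447


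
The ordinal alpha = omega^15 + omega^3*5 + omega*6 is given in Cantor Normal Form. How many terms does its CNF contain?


CNF: omega^15 + omega^3*5 + omega*6
Count the summands separated by '+':
  term 1: omega^15
  term 2: omega^3*5
  term 3: omega*6
Total terms = 3

3


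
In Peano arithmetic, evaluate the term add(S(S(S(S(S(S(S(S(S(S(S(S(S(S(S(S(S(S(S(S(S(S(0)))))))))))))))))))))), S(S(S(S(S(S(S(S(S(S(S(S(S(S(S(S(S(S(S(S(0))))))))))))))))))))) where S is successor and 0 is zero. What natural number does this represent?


add(S^22(0), S^20(0)):
S^22(0) = 22
S^20(0) = 20
22 + 20 = 42

42


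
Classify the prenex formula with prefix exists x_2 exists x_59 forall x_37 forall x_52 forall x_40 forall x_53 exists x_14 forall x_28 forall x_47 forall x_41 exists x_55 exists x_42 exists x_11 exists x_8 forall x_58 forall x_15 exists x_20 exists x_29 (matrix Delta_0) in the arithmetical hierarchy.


Leading quantifier is exists, so the class is Sigma.
Number of quantifier blocks = alternations + 1 = 6 + 1 = 7.
Classification: Sigma_7

Sigma_7


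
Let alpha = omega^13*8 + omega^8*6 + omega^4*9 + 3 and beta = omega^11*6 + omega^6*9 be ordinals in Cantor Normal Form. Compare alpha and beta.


Compare term by term from highest exponent:
alpha = omega^13*8 + omega^8*6 + omega^4*9 + 3
beta = omega^11*6 + omega^6*9
Term 1: alpha has omega^13*8, beta has omega^11*6
Term 2: alpha has omega^8*6, beta has omega^6*9
Term 3: alpha has omega^4*9, beta has omega^0*0
Term 4: alpha has omega^0*3, beta has omega^0*0
Result: alpha > beta

alpha > beta


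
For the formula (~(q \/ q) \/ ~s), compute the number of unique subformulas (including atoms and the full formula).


Formula: (~(q \/ q) \/ ~s)
Subformulas found:
  1. q
  2. s
  3. ~s
  4. (q \/ q)
  5. ~(q \/ q)
  6. (~(q \/ q) \/ ~s)
Total distinct subformulas = 6

6


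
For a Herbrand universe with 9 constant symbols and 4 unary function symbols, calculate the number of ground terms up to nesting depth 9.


Herbrand terms by depth:
Depth 0: 9 constants
Depth 1: 36 new terms (running total: 45)
Depth 2: 144 new terms (running total: 189)
Depth 3: 576 new terms (running total: 765)
Depth 4: 2304 new terms (running total: 3069)
Depth 5: 9216 new terms (running total: 12285)
Depth 6: 36864 new terms (running total: 49149)
Depth 7: 147456 new terms (running total: 196605)
Depth 8: 589824 new terms (running total: 786429)
Depth 9: 2359296 new terms (running total: 3145725)
Total distinct ground terms = 3145725

3145725


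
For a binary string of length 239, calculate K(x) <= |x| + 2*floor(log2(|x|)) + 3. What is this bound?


floor(log2(239)) = 7
2 * 7 = 14
K(x) <= 239 + 14 + 3 = 256

256


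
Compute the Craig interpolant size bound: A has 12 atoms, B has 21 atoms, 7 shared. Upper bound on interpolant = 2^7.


Shared atoms = 7
Craig interpolant size bound = 2^7
= 128

128


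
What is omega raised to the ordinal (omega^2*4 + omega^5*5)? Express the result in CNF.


omega^(omega^2*4 + omega^5*5):
In ordinal addition a term is absorbed by a following term of strictly larger exponent: 2 < 5, so omega^2*4 + omega^5*5 = omega^5*5.
omega raised to a CNF ordinal is a single CNF term: Result = omega^(omega^5*5)

omega^(omega^5*5)


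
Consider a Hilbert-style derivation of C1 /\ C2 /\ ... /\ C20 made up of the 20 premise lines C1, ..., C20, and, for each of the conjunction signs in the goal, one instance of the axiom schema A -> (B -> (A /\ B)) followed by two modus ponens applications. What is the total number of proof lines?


Conjoining 20 premises:
- 20 premise lines
- the goal has 19 conjunction signs; each costs 1 axiom instance + 2 MP = 3 lines: 3 * 19 = 57
Total = 20 + 57 = 77 lines.

77


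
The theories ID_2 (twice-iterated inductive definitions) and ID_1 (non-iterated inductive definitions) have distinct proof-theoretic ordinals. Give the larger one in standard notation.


Proof-theoretic ordinal of ID_2 (twice-iterated inductive definitions): psi_0(epsilon_{Omega_2+1})
Proof-theoretic ordinal of ID_1 (non-iterated inductive definitions): psi_0(epsilon_{Omega+1})
Comparing: psi_0(epsilon_{Omega+1}) < psi_0(epsilon_{Omega_2+1}).
The larger ordinal is psi_0(epsilon_{Omega_2+1}) (from ID_2 (twice-iterated inductive definitions)).

psi_0(epsilon_{Omega_2+1})


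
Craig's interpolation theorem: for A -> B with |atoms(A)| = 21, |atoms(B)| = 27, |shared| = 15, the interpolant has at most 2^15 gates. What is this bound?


Shared atoms = 15
Craig interpolant size bound = 2^15
= 32768

32768


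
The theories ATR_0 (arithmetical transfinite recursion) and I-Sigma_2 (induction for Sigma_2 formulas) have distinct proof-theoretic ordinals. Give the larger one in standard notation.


Proof-theoretic ordinal of ATR_0 (arithmetical transfinite recursion): Gamma_0
Proof-theoretic ordinal of I-Sigma_2 (induction for Sigma_2 formulas): omega^(omega^omega)
Comparing: omega^(omega^omega) < Gamma_0.
The larger ordinal is Gamma_0 (from ATR_0 (arithmetical transfinite recursion)).

Gamma_0


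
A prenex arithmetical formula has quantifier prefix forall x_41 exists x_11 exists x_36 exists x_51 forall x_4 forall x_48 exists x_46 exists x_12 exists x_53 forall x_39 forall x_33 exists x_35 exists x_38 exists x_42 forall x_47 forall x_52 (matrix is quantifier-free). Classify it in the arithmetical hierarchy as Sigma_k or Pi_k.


Leading quantifier is forall, so the class is Pi.
Number of quantifier blocks = alternations + 1 = 6 + 1 = 7.
Classification: Pi_7

Pi_7


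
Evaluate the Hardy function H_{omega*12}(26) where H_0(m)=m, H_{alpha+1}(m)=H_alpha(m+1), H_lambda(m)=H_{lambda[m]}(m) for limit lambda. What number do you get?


H_{omega*12}(26):
For the Hardy hierarchy, H_{omega*k}(n) = 2^k * n.
2^12 = 4096.
4096 * 26 = 106496

106496


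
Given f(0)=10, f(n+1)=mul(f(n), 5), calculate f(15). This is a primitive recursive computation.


f(0) = 10
f(1) = mul(f(0), 5) = mul(10, 5) = 50
f(2) = mul(f(1), 5) = mul(50, 5) = 250
f(3) = mul(f(2), 5) = mul(250, 5) = 1250
f(4) = mul(f(3), 5) = mul(1250, 5) = 6250
f(5) = mul(f(4), 5) = mul(6250, 5) = 31250
f(6) = mul(f(5), 5) = mul(31250, 5) = 156250
f(7) = mul(f(6), 5) = mul(156250, 5) = 781250
f(8) = mul(f(7), 5) = mul(781250, 5) = 3906250
f(9) = mul(f(8), 5) = mul(3906250, 5) = 19531250
f(10) = mul(f(9), 5) = mul(19531250, 5) = 97656250
f(11) = mul(f(10), 5) = mul(97656250, 5) = 488281250
f(12) = mul(f(11), 5) = mul(488281250, 5) = 2441406250
f(13) = mul(f(12), 5) = mul(2441406250, 5) = 12207031250
f(14) = mul(f(13), 5) = mul(12207031250, 5) = 61035156250
f(15) = mul(f(14), 5) = mul(61035156250, 5) = 305175781250


305175781250


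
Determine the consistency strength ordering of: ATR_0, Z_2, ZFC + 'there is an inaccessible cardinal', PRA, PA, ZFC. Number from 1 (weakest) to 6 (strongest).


Ordering by consistency strength:
1. PRA
2. PA
3. ATR_0
4. Z_2
5. ZFC
6. ZFC + 'there is an inaccessible cardinal'


ATR_0=3, Z_2=4, ZFC + 'there is an inaccessible cardinal'=6, PRA=1, PA=2, ZFC=5


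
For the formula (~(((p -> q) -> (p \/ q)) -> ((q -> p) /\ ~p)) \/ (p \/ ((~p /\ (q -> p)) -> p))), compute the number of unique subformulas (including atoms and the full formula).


Formula: (~(((p -> q) -> (p \/ q)) -> ((q -> p) /\ ~p)) \/ (p \/ ((~p /\ (q -> p)) -> p)))
Subformulas found:
  1. q
  2. p
  3. ~p
  4. (p \/ q)
  5. (p -> q)
  6. (q -> p)
  7. (~p /\ (q -> p))
  8. ((q -> p) /\ ~p)
  9. ((p -> q) -> (p \/ q))
  10. ((~p /\ (q -> p)) -> p)
  11. (p \/ ((~p /\ (q -> p)) -> p))
  12. (((p -> q) -> (p \/ q)) -> ((q -> p) /\ ~p))
  13. ~(((p -> q) -> (p \/ q)) -> ((q -> p) /\ ~p))
  14. (~(((p -> q) -> (p \/ q)) -> ((q -> p) /\ ~p)) \/ (p \/ ((~p /\ (q -> p)) -> p)))
Total distinct subformulas = 14

14


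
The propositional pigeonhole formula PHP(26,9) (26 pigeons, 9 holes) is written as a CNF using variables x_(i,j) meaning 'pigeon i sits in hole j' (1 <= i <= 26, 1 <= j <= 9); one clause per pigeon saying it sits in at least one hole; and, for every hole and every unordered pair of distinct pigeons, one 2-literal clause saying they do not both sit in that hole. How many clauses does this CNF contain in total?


PHP(26,9): 26 pigeons, 9 holes, 26*9 = 234 variables.
- pigeon clauses: one per pigeon -> 26 clauses
- hole clauses: 9 holes * C(26,2) = 9 * 325 -> 2925 clauses
Total clauses = 26 + 2925 = 2951

2951


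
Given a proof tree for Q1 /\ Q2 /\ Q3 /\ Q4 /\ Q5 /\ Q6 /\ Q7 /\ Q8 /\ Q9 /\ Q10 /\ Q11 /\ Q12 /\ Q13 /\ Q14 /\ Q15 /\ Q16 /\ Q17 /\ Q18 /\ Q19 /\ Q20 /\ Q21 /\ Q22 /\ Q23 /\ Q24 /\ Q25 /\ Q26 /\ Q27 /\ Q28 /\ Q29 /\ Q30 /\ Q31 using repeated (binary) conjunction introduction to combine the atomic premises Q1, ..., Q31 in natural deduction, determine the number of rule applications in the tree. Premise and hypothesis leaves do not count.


The target conjunction has 31 conjuncts, i.e. 30 binary /\ connectives.
Each conjunction-intro joins two pieces, so 31 atoms require 31-1 = 30 applications.
Total inference nodes = 30

30


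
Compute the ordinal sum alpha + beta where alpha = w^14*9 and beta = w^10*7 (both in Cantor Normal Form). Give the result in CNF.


Ordinal addition w^14*9 + w^10*7:
Leading exponent of alpha (14) > leading exponent of beta (10).
Since alpha's term has higher exponent than beta's leading term,
the sum is simply alpha followed by beta.
Result = w^14*9 + w^10*7

w^14*9 + w^10*7


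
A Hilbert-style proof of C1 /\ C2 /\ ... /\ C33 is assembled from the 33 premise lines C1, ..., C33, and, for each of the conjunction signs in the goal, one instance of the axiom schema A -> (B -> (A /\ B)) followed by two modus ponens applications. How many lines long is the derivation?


Conjoining 33 premises:
- 33 premise lines
- the goal has 32 conjunction signs; each costs 1 axiom instance + 2 MP = 3 lines: 3 * 32 = 96
Total = 33 + 96 = 129 lines.

129


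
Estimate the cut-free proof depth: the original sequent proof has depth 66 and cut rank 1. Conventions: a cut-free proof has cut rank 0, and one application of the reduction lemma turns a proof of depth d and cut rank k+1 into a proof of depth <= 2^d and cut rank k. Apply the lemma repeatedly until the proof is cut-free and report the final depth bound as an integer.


Each rank reduction sends depth d to at most 2^d; cut rank r needs r reductions.
2_0(66) = 66
2_1(66) = 2^66 = 73786976294838206464
Cut-free depth bound = 73786976294838206464

73786976294838206464


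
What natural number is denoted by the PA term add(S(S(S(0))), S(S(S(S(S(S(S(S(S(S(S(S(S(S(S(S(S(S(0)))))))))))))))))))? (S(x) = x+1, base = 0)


add(S^3(0), S^18(0)):
S^3(0) = 3
S^18(0) = 18
3 + 18 = 21

21


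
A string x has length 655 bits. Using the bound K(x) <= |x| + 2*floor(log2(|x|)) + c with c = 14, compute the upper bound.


floor(log2(655)) = 9
2 * 9 = 18
K(x) <= 655 + 18 + 14 = 687

687


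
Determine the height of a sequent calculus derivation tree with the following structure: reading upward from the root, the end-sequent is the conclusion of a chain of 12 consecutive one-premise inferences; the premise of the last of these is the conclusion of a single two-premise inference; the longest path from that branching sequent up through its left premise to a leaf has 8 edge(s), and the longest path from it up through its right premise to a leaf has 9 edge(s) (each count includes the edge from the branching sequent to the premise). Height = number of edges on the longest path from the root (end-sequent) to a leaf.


Longest path through the left premise: 8 edges (measured from the branching sequent)
Longest path through the right premise: 9 edges
Height of the subtree rooted at the branching sequent: max(8, 9) = 9
The branching sequent sits 12 edges above the root (the chain of one-premise inferences), so height = 9 + 12 = 21

21


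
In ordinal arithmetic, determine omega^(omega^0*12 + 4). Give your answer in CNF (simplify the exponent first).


omega^(omega^0*12 + 4):
omega^0 = 1, so the exponent is 12 + 4 = 16 (finite ordinal addition).
Result = omega^16, already a single CNF term.

omega^16


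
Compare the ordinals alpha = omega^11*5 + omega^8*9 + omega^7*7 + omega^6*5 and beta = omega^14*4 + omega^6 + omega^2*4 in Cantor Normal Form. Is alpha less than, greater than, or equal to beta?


Compare term by term from highest exponent:
alpha = omega^11*5 + omega^8*9 + omega^7*7 + omega^6*5
beta = omega^14*4 + omega^6 + omega^2*4
Term 1: alpha has omega^11*5, beta has omega^14*4
Term 2: alpha has omega^8*9, beta has omega^6*1
Term 3: alpha has omega^7*7, beta has omega^2*4
Term 4: alpha has omega^6*5, beta has omega^0*0
Result: alpha < beta

alpha < beta


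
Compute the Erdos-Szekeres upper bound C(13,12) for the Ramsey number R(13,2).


R(13,2) <= C(13+2-2, 13-1) = C(13, 12)
C(13, 12) = 13! / (12! * 1!)
= 13

13


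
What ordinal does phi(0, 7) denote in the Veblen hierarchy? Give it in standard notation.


phi(0, 7):
phi(0, beta) = omega^beta by definition.
phi(0, 7) = omega^7

omega^7


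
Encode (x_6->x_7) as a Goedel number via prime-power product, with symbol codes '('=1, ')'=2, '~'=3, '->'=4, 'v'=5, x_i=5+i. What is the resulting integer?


Formula: (x_6->x_7)
Symbol codes: [1, 11, 4, 12, 2]
Primes: [2, 3, 5, 7, 11]
p_1^1 = 2^1 = 2
p_2^11 = 3^11 = 177147
p_3^4 = 5^4 = 625
p_4^12 = 7^12 = 13841287201
p_5^2 = 11^2 = 121
Product = 370856303699076483750

370856303699076483750


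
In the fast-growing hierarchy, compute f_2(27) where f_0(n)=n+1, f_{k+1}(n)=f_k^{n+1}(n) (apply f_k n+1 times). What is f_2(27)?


f_2(27) = f_1^28(27)
f_1(m) = 2m + 1.
Iterating: f_1^k(n) = 2^k*(n+1) - 1.
f_2(27) = 2^28*(27+1) - 1 = 268435456*28 - 1 = 7516192767

7516192767


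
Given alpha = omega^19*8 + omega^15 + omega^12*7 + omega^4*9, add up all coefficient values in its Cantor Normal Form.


CNF: omega^19*8 + omega^15 + omega^12*7 + omega^4*9
Coefficients: 8 + 1 + 7 + 9 = 25

25


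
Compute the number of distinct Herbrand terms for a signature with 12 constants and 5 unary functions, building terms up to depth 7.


Herbrand terms by depth:
Depth 0: 12 constants
Depth 1: 60 new terms (running total: 72)
Depth 2: 300 new terms (running total: 372)
Depth 3: 1500 new terms (running total: 1872)
Depth 4: 7500 new terms (running total: 9372)
Depth 5: 37500 new terms (running total: 46872)
Depth 6: 187500 new terms (running total: 234372)
Depth 7: 937500 new terms (running total: 1171872)
Total distinct ground terms = 1171872

1171872


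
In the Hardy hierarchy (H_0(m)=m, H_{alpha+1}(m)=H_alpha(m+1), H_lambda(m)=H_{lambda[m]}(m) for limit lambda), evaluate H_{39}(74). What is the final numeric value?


H_39(74):
For finite ordinals k, H_k(n) = n + k (each successor step adds 1).
H_39(74) = 74 + 39 = 113

113


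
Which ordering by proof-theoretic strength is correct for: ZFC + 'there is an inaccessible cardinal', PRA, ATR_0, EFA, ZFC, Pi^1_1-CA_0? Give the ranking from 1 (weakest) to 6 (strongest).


Ordering by consistency strength:
1. EFA
2. PRA
3. ATR_0
4. Pi^1_1-CA_0
5. ZFC
6. ZFC + 'there is an inaccessible cardinal'


ZFC + 'there is an inaccessible cardinal'=6, PRA=2, ATR_0=3, EFA=1, ZFC=5, Pi^1_1-CA_0=4


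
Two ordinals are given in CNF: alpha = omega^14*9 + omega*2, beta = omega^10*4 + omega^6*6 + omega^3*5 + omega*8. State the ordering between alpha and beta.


Compare term by term from highest exponent:
alpha = omega^14*9 + omega*2
beta = omega^10*4 + omega^6*6 + omega^3*5 + omega*8
Term 1: alpha has omega^14*9, beta has omega^10*4
Term 2: alpha has omega^1*2, beta has omega^6*6
Term 3: alpha has omega^0*0, beta has omega^3*5
Term 4: alpha has omega^0*0, beta has omega^1*8
Result: alpha > beta

alpha > beta


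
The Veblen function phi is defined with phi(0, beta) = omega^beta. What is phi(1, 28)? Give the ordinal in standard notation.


phi(1, 28):
phi(1, beta) = epsilon_beta (the beta-th epsilon number).
phi(1, 28) = epsilon_28

epsilon_28


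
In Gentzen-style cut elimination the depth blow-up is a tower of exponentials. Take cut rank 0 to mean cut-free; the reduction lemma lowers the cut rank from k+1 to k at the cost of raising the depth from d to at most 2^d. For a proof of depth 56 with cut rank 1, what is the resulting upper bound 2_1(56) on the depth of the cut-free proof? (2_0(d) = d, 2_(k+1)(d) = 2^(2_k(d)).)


Each rank reduction sends depth d to at most 2^d; cut rank r needs r reductions.
2_0(56) = 56
2_1(56) = 2^56 = 72057594037927936
Cut-free depth bound = 72057594037927936

72057594037927936


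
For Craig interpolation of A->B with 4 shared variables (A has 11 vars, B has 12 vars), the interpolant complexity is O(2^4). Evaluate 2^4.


Shared atoms = 4
Craig interpolant size bound = 2^4
= 16

16


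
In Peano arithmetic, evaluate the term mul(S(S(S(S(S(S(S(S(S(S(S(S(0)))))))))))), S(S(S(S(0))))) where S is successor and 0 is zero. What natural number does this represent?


mul(S^12(0), S^4(0)):
S^12(0) = 12
S^4(0) = 4
12 * 4 = 48

48


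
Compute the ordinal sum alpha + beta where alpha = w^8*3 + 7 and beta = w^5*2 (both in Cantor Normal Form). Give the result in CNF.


Ordinal addition (w^8*3 + 7) + w^5*2:
alpha's leading term has exponent 8 > beta's exponent 5, so it survives.
alpha's tail term has exponent 0 < beta's exponent 5, so it is absorbed by beta.
In ordinal addition, any term followed by a strictly larger-exponent term is absorbed.
Result = w^8*3 + w^5*2

w^8*3 + w^5*2


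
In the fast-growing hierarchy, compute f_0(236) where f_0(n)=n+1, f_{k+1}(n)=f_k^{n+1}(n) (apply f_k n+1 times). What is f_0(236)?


f_0(236) = 236 + 1 = 237

237


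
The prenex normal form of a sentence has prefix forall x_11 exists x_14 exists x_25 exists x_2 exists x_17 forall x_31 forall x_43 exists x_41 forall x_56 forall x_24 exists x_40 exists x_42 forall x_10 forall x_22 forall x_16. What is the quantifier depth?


Quantifier prefix has 15 quantifier symbols.
Quantifier depth = 15

15


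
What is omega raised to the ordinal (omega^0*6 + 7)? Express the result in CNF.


omega^(omega^0*6 + 7):
omega^0 = 1, so the exponent is 6 + 7 = 13 (finite ordinal addition).
Result = omega^13, already a single CNF term.

omega^13


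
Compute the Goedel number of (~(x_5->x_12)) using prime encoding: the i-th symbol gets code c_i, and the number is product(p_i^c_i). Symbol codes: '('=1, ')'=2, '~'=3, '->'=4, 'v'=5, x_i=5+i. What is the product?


Formula: (~(x_5->x_12))
Symbol codes: [1, 3, 1, 10, 4, 17, 2, 2]
Primes: [2, 3, 5, 7, 11, 13, 17, 19]
p_1^1 = 2^1 = 2
p_2^3 = 3^3 = 27
p_3^1 = 5^1 = 5
p_4^10 = 7^10 = 282475249
p_5^4 = 11^4 = 14641
p_6^17 = 13^17 = 8650415919381337933
p_7^2 = 17^2 = 289
p_8^2 = 19^2 = 361
Product = 1007759588034583897618705293523208889510

1007759588034583897618705293523208889510


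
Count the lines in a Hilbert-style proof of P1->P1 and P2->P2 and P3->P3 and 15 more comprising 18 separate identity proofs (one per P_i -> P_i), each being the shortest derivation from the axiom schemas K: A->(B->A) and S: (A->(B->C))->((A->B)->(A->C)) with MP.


The shortest proof of A->A from K and S in the Hilbert calculus has exactly 5 lines:
(1) K instance A->((A->A)->A), (2) S instance, (3) MP on 1,2, (4) K instance A->(A->A), (5) MP on 3,4.
For 18 independent identities: 18 * 5 = 90 lines total.

90


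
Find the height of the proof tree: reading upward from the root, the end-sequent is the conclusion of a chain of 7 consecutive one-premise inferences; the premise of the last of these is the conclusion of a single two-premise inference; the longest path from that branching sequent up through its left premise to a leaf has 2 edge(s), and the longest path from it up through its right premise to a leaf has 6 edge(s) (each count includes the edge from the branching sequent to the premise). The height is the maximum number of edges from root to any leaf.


Longest path through the left premise: 2 edges (measured from the branching sequent)
Longest path through the right premise: 6 edges
Height of the subtree rooted at the branching sequent: max(2, 6) = 6
The branching sequent sits 7 edges above the root (the chain of one-premise inferences), so height = 6 + 7 = 13

13


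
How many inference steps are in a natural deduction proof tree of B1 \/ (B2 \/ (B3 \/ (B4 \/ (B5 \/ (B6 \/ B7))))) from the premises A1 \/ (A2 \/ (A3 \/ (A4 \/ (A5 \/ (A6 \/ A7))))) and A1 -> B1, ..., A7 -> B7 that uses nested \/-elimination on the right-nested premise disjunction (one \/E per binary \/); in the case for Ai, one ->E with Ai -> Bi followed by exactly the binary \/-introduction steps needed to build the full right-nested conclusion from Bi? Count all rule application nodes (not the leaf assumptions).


Constructive dilemma with 7 branches, all disjunctions right-nested:
- \/E: the premise has 6 binary \/, each eliminated once: 6 nodes.
- ->E: one per case (Ai with Ai -> Bi gives Bi): 7 nodes.
- \/I: in case i < n, Bi needs 1 step to form Bi \/ (B(i+1) \/ ...) and then i-1 steps to prepend B(i-1), ..., B1, i.e. i steps; in case i = n, B7 needs 6 prepend steps.
  \/I total = (1 + 2 + ... + 6) + 6 = 21 + 6 = 27 nodes.
Total = 6 + 7 + 27 = 40

40


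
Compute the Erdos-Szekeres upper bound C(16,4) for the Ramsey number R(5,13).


R(5,13) <= C(5+13-2, 5-1) = C(16, 4)
C(16, 4) = 16! / (4! * 12!)
= 1820

1820


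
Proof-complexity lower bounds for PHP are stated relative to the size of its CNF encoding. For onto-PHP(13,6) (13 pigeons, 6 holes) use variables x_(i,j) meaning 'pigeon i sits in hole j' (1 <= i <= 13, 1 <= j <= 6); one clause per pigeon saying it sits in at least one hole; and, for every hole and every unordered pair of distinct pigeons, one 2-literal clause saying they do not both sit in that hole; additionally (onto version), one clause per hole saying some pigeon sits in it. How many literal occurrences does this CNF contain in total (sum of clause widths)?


onto-PHP(13,6): 13 pigeons, 6 holes, 13*6 = 78 variables.
- pigeon clauses: one per pigeon -> 13 clauses of width 6 -> 78 literals
- hole clauses: 6 holes * C(13,2) = 6 * 78 -> 468 clauses of width 2 -> 936 literals
- onto clauses: one per hole -> 6 clauses of width 13 -> 78 literals
Total literal occurrences = 78 + 936 + 78 = 1092

1092


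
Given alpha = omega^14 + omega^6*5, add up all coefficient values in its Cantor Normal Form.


CNF: omega^14 + omega^6*5
Coefficients: 1 + 5 = 6

6


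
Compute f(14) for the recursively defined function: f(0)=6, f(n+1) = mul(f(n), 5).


f(0) = 6
f(1) = mul(f(0), 5) = mul(6, 5) = 30
f(2) = mul(f(1), 5) = mul(30, 5) = 150
f(3) = mul(f(2), 5) = mul(150, 5) = 750
f(4) = mul(f(3), 5) = mul(750, 5) = 3750
f(5) = mul(f(4), 5) = mul(3750, 5) = 18750
f(6) = mul(f(5), 5) = mul(18750, 5) = 93750
f(7) = mul(f(6), 5) = mul(93750, 5) = 468750
f(8) = mul(f(7), 5) = mul(468750, 5) = 2343750
f(9) = mul(f(8), 5) = mul(2343750, 5) = 11718750
f(10) = mul(f(9), 5) = mul(11718750, 5) = 58593750
f(11) = mul(f(10), 5) = mul(58593750, 5) = 292968750
f(12) = mul(f(11), 5) = mul(292968750, 5) = 1464843750
f(13) = mul(f(12), 5) = mul(1464843750, 5) = 7324218750
f(14) = mul(f(13), 5) = mul(7324218750, 5) = 36621093750


36621093750


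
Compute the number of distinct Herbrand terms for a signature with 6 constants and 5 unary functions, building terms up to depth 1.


Herbrand terms by depth:
Depth 0: 6 constants
Depth 1: 30 new terms (running total: 36)
Total distinct ground terms = 36

36


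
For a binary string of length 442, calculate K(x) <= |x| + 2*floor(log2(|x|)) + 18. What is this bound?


floor(log2(442)) = 8
2 * 8 = 16
K(x) <= 442 + 16 + 18 = 476

476


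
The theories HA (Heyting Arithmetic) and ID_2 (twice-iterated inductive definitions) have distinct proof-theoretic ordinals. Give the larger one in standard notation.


Proof-theoretic ordinal of HA (Heyting Arithmetic): epsilon_0
Proof-theoretic ordinal of ID_2 (twice-iterated inductive definitions): psi_0(epsilon_{Omega_2+1})
Comparing: epsilon_0 < psi_0(epsilon_{Omega_2+1}).
The larger ordinal is psi_0(epsilon_{Omega_2+1}) (from ID_2 (twice-iterated inductive definitions)).

psi_0(epsilon_{Omega_2+1})


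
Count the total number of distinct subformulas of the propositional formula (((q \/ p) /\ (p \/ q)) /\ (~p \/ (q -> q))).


Formula: (((q \/ p) /\ (p \/ q)) /\ (~p \/ (q -> q)))
Subformulas found:
  1. q
  2. p
  3. ~p
  4. (q \/ p)
  5. (q -> q)
  6. (p \/ q)
  7. (~p \/ (q -> q))
  8. ((q \/ p) /\ (p \/ q))
  9. (((q \/ p) /\ (p \/ q)) /\ (~p \/ (q -> q)))
Total distinct subformulas = 9

9


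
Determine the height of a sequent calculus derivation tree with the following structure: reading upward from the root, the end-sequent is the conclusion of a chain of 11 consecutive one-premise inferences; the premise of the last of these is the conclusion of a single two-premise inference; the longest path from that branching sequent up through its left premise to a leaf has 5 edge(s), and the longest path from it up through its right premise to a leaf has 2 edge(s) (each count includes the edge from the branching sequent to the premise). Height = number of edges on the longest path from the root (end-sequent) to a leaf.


Longest path through the left premise: 5 edges (measured from the branching sequent)
Longest path through the right premise: 2 edges
Height of the subtree rooted at the branching sequent: max(5, 2) = 5
The branching sequent sits 11 edges above the root (the chain of one-premise inferences), so height = 5 + 11 = 16

16


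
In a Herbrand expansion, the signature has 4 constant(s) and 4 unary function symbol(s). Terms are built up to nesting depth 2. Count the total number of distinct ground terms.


Herbrand terms by depth:
Depth 0: 4 constants
Depth 1: 16 new terms (running total: 20)
Depth 2: 64 new terms (running total: 84)
Total distinct ground terms = 84

84


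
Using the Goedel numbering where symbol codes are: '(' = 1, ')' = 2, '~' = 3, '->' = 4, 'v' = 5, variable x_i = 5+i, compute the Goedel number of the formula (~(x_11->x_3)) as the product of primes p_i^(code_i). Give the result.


Formula: (~(x_11->x_3))
Symbol codes: [1, 3, 1, 16, 4, 8, 2, 2]
Primes: [2, 3, 5, 7, 11, 13, 17, 19]
p_1^1 = 2^1 = 2
p_2^3 = 3^3 = 27
p_3^1 = 5^1 = 5
p_4^16 = 7^16 = 33232930569601
p_5^4 = 11^4 = 14641
p_6^8 = 13^8 = 815730721
p_7^2 = 17^2 = 289
p_8^2 = 19^2 = 361
Product = 11180339929534998989993627781009630

11180339929534998989993627781009630


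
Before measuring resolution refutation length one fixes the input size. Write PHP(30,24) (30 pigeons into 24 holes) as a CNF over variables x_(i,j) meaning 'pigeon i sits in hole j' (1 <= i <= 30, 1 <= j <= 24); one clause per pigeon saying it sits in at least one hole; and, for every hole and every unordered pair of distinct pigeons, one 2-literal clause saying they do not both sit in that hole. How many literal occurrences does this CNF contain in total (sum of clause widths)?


PHP(30,24): 30 pigeons, 24 holes, 30*24 = 720 variables.
- pigeon clauses: one per pigeon -> 30 clauses of width 24 -> 720 literals
- hole clauses: 24 holes * C(30,2) = 24 * 435 -> 10440 clauses of width 2 -> 20880 literals
Total literal occurrences = 720 + 20880 = 21600

21600


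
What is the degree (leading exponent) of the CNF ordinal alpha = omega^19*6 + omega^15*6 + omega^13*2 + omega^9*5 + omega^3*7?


CNF: omega^19*6 + omega^15*6 + omega^13*2 + omega^9*5 + omega^3*7
The leading term is omega^19*6, which has exponent 19.

19


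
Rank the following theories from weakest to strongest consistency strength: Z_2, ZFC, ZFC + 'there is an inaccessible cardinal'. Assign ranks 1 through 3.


Ordering by consistency strength:
1. Z_2
2. ZFC
3. ZFC + 'there is an inaccessible cardinal'


Z_2=1, ZFC=2, ZFC + 'there is an inaccessible cardinal'=3


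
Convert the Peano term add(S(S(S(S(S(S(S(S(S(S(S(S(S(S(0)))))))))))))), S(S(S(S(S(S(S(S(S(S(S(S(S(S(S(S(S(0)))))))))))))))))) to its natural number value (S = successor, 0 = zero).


add(S^14(0), S^17(0)):
S^14(0) = 14
S^17(0) = 17
14 + 17 = 31

31


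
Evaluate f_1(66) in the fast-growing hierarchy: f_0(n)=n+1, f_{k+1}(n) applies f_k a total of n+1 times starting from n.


f_1(66) = f_0^67(66)
f_0 adds 1 each time, applied 67 times.
f_1(66) = 66 + 67 = 133

133


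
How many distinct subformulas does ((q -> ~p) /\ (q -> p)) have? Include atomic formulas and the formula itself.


Formula: ((q -> ~p) /\ (q -> p))
Subformulas found:
  1. q
  2. p
  3. ~p
  4. (q -> p)
  5. (q -> ~p)
  6. ((q -> ~p) /\ (q -> p))
Total distinct subformulas = 6

6


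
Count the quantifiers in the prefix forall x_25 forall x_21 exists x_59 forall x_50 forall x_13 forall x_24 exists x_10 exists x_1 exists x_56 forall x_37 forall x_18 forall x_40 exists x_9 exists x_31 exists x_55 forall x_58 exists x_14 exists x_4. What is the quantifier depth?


Quantifier prefix has 18 quantifier symbols.
Quantifier depth = 18

18


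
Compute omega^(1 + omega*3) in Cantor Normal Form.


omega^(1 + omega*3):
In ordinal addition a term is absorbed by a following term of strictly larger exponent: 0 < 1, so 1 + omega*3 = omega*3.
omega raised to a CNF ordinal is a single CNF term: Result = omega^(omega*3)

omega^(omega*3)


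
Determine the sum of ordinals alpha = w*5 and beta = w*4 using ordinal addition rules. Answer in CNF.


Ordinal addition w*5 + w*4:
Both terms have the same exponent 1.
w^e*c + w^e*d = w^e*(c+d).
Result = w^1*(5+4) = w*9

w*9


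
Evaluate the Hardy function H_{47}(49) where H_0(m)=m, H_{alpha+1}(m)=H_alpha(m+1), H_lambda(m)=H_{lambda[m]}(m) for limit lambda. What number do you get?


H_47(49):
For finite ordinals k, H_k(n) = n + k (each successor step adds 1).
H_47(49) = 49 + 47 = 96

96


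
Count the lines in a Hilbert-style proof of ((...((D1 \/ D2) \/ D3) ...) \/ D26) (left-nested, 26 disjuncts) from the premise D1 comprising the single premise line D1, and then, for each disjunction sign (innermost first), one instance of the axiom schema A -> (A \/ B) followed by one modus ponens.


Building the left-nested 26-ary disjunction from D1:
- 1 premise line (D1)
- 26 disjuncts means 25 disjunction signs; each needs 1 axiom instance + 1 MP = 2 lines: 2 * 25 = 50
Total = 1 + 50 = 51 lines.

51


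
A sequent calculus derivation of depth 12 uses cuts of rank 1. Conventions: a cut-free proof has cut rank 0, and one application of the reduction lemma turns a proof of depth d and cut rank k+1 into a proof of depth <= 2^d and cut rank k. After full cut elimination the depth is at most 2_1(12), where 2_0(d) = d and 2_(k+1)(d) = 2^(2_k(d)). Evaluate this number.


Each rank reduction sends depth d to at most 2^d; cut rank r needs r reductions.
2_0(12) = 12
2_1(12) = 2^12 = 4096
Cut-free depth bound = 4096

4096


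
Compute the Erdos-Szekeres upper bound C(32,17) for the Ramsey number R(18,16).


R(18,16) <= C(18+16-2, 18-1) = C(32, 17)
C(32, 17) = 32! / (17! * 15!)
= 565722720

565722720


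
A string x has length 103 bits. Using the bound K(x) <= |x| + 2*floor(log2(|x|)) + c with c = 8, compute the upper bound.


floor(log2(103)) = 6
2 * 6 = 12
K(x) <= 103 + 12 + 8 = 123

123


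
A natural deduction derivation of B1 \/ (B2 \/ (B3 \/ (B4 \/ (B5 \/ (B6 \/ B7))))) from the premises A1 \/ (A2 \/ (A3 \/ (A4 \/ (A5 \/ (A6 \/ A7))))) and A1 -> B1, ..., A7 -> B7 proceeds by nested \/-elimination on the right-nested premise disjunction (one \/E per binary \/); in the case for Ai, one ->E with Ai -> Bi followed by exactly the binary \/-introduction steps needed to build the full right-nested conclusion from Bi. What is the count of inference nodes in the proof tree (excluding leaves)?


Constructive dilemma with 7 branches, all disjunctions right-nested:
- \/E: the premise has 6 binary \/, each eliminated once: 6 nodes.
- ->E: one per case (Ai with Ai -> Bi gives Bi): 7 nodes.
- \/I: in case i < n, Bi needs 1 step to form Bi \/ (B(i+1) \/ ...) and then i-1 steps to prepend B(i-1), ..., B1, i.e. i steps; in case i = n, B7 needs 6 prepend steps.
  \/I total = (1 + 2 + ... + 6) + 6 = 21 + 6 = 27 nodes.
Total = 6 + 7 + 27 = 40

40


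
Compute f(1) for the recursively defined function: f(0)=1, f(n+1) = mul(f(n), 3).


f(0) = 1
f(1) = mul(f(0), 3) = mul(1, 3) = 3


3


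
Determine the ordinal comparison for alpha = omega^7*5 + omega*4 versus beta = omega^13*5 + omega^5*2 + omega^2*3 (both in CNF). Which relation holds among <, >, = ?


Compare term by term from highest exponent:
alpha = omega^7*5 + omega*4
beta = omega^13*5 + omega^5*2 + omega^2*3
Term 1: alpha has omega^7*5, beta has omega^13*5
Term 2: alpha has omega^1*4, beta has omega^5*2
Term 3: alpha has omega^0*0, beta has omega^2*3
Result: alpha < beta

alpha < beta


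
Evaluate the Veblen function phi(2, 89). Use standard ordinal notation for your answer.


phi(2, 89):
phi(2, beta) = zeta_beta (the beta-th zeta number, fixed point of epsilon).
phi(2, 89) = zeta_89

zeta_89


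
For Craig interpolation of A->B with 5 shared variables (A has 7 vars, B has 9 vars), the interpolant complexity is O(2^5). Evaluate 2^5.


Shared atoms = 5
Craig interpolant size bound = 2^5
= 32

32


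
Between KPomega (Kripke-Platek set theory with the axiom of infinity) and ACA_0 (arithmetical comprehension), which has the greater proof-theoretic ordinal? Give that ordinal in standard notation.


Proof-theoretic ordinal of KPomega (Kripke-Platek set theory with the axiom of infinity): psi_0(epsilon_{Omega+1})
Proof-theoretic ordinal of ACA_0 (arithmetical comprehension): epsilon_0
Comparing: epsilon_0 < psi_0(epsilon_{Omega+1}).
The larger ordinal is psi_0(epsilon_{Omega+1}) (from KPomega (Kripke-Platek set theory with the axiom of infinity)).

psi_0(epsilon_{Omega+1})


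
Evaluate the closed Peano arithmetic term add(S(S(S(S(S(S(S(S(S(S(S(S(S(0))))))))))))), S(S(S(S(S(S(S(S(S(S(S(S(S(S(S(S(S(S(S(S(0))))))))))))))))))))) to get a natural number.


add(S^13(0), S^20(0)):
S^13(0) = 13
S^20(0) = 20
13 + 20 = 33

33


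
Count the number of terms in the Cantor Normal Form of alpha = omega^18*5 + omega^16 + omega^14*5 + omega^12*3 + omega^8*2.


CNF: omega^18*5 + omega^16 + omega^14*5 + omega^12*3 + omega^8*2
Count the summands separated by '+':
  term 1: omega^18*5
  term 2: omega^16
  term 3: omega^14*5
  term 4: omega^12*3
  term 5: omega^8*2
Total terms = 5

5


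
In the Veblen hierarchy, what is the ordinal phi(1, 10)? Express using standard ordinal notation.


phi(1, 10):
phi(1, beta) = epsilon_beta (the beta-th epsilon number).
phi(1, 10) = epsilon_10

epsilon_10


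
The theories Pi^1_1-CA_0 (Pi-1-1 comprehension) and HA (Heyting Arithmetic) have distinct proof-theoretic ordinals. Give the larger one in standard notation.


Proof-theoretic ordinal of Pi^1_1-CA_0 (Pi-1-1 comprehension): psi_0(Omega_omega)
Proof-theoretic ordinal of HA (Heyting Arithmetic): epsilon_0
Comparing: epsilon_0 < psi_0(Omega_omega).
The larger ordinal is psi_0(Omega_omega) (from Pi^1_1-CA_0 (Pi-1-1 comprehension)).

psi_0(Omega_omega)


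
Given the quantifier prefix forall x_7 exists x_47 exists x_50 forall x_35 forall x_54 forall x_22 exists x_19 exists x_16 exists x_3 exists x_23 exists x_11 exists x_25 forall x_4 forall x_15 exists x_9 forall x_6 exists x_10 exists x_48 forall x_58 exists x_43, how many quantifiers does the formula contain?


Quantifier prefix has 20 quantifier symbols.
Quantifier depth = 20

20


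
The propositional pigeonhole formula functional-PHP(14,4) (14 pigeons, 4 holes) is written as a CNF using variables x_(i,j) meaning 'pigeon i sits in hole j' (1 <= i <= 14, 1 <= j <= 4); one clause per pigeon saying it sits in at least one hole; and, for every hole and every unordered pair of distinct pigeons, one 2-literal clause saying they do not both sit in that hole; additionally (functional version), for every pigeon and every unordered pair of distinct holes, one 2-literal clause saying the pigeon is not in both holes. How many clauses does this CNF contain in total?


functional-PHP(14,4): 14 pigeons, 4 holes, 14*4 = 56 variables.
- pigeon clauses: one per pigeon -> 14 clauses
- hole clauses: 4 holes * C(14,2) = 4 * 91 -> 364 clauses
- functional clauses: 14 pigeons * C(4,2) = 14 * 6 -> 84 clauses
Total clauses = 14 + 364 + 84 = 462

462


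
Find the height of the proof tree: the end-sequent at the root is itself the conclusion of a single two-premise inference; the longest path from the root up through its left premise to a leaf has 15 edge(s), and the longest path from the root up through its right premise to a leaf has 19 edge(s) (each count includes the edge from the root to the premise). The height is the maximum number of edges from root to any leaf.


Longest path through the left premise: 15 edges (measured from the branching sequent)
Longest path through the right premise: 19 edges
Height of the subtree rooted at the branching sequent: max(15, 19) = 19
The branching sequent is the root itself.
Total height = 19

19
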